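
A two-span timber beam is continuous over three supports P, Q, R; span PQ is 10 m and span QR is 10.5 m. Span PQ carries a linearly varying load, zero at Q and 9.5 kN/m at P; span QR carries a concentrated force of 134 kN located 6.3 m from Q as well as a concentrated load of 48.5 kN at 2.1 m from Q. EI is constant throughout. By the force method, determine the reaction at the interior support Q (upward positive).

R_Q = 144.5 kN

Take M_Q as the redundant. Released structure: two simple spans PQ and QR with a hinge at Q.
End slopes at the hinge Q, treating each span as simply supported:
  span PQ: triangular load, peak 9.5: 7w₀L³/(360EI) = 184.7/EI
  span QR: point load 134 at a = 6.3: Pab(L + b)/(6LEI) = 827.3/EI
  span QR: point load 48.5 at a = 2.1: Pab(L + b)/(6LEI) = 256.7/EI
  relative rotation θ_0 = (184.7 + 1084)/EI = 1269/EI
A unit hogging moment at Q produces rotation L₁/(3EI) + L₂/(3EI) = 6.833/EI.
Slope continuity at Q: θ_0 = M_Q·6.833/EI, so M_Q = 1269/6.833 = 185.7 kN·m (hogging).
Span PQ, ΣM about P with M_Q applied at Q: R_Q^{PQ}·10 = 158.3 + 185.7, so R_Q^{PQ} = 34.4 kN and R_P = 47.5 − 34.4 = 13.1 kN.
Span QR, ΣM about R: R_Q^{QR}·10.5 = 970.2 + 185.7, so R_Q^{QR} = 110.1 kN and R_R = 182.5 − 110.1 = 72.42 kN.
R_Q = 34.4 + 110.1 = 144.5 kN.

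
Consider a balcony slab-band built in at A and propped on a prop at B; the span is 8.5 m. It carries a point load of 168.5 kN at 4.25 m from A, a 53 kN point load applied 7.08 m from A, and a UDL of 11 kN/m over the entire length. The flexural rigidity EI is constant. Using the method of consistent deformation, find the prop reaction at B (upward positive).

Choose R_B as the redundant. The primary structure is the cantilever fixed at A.
Free-end deflection of the primary structure under the applied loading (downward +):
  point load 168.5 at a = 4.25: Pa²(3L − a)/(6EI) = 10779/EI
  point load 53 at a = 7.08: Pa²(3L − a)/(6EI) = 8156/EI
  UDL 11: wL⁴/(8EI) = 7178/EI
  δ_0 = 26113/EI
Flexibility coefficient — unit upward force at B: δ_{BB} = L³/(3EI) = 204.7/EI.
The prop prevents deflection at B: R_B = δ_0/δ_{BB} = 26113/204.7 = 127.6 kN.

R_B = 127.6 kN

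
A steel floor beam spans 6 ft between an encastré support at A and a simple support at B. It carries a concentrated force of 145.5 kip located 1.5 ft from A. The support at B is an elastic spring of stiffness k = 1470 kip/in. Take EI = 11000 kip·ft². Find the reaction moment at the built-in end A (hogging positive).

Remove the prop at B; the released (primary) structure is a cantilever built in at A.
Deflection at B on the released cantilever, summing each load's contribution:
  point load 145.5 at a = 1.5: Pa²(3L − a)/(6EI) = 900.3/EI
Flexibility coefficient — unit upward force at B: δ_{BB} = L³/(3EI) = 72/EI.
With EI = 11000 kip·ft²: δ_0 = 0.081844 ft and δ_{BB} = 0.006545 ft/kip.
Compatibility — the spring shortens by R_B/k under the reaction it provides: δ_0 − R_B·δ_{BB} = R_B/k. With 1/k = 1/(1470×12) ft/kip = 0.000057 ft/kip, R_B = δ_0 / (δ_{BB} + 1/k) = 0.081844 / (0.006545 + 0.000057) = 12.4 kip.
Moment equilibrium about A: M_A = Σ(load moments about A) − R_B·L = 218.2 − 12.4×6 = 143.9 kip·ft.

M_A = 143.9 kip·ft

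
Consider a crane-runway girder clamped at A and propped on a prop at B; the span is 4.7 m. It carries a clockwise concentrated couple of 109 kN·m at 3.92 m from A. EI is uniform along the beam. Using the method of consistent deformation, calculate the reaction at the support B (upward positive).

R_B = 33.83 kN

Remove the prop at B; the released (primary) structure is a cantilever built in at A.
Downward deflection at the released point B due to the loads:
  clockwise couple 109 at a = 3.92: M₀a(2L − a)/(2EI) = 1171/EI
Flexibility coefficient — unit upward force at B: δ_{BB} = L³/(3EI) = 34.61/EI.
The prop prevents deflection at B: R_B = δ_0/δ_{BB} = 1171/34.61 = 33.83 kN.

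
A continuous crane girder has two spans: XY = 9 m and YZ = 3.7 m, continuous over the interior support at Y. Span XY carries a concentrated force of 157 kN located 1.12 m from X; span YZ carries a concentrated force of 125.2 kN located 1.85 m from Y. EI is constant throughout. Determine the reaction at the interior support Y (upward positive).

Insert a hinge at Y; M_Y is the redundant, and each span becomes simply supported.
Discontinuity in slope at Y on the released structure — sum the simple-span end rotations:
  span XY: point load 157 at a = 1.12: Pab(L + a)/(6LEI) = 259.7/EI
  span YZ: point load 125.2 at a = 1.85: Pab(L + b)/(6LEI) = 107.1/EI
  relative rotation θ_0 = (259.7 + 107.1)/EI = 366.8/EI
A unit hogging moment at Y produces rotation L₁/(3EI) + L₂/(3EI) = 4.233/EI.
Slope continuity at Y: θ_0 = M_Y·4.233/EI, so M_Y = 366.8/4.233 = 86.65 kN·m (hogging).
Span XY, ΣM about X with M_Y applied at Y: R_Y^{XY}·9 = 175.8 + 86.65, so R_Y^{XY} = 29.17 kN and R_X = 157 − 29.17 = 127.8 kN.
Span YZ, ΣM about Z: R_Y^{YZ}·3.7 = 231.6 + 86.65, so R_Y^{YZ} = 86.02 kN and R_Z = 125.2 − 86.02 = 39.18 kN.
R_Y = 29.17 + 86.02 = 115.2 kN.

R_Y = 115.2 kN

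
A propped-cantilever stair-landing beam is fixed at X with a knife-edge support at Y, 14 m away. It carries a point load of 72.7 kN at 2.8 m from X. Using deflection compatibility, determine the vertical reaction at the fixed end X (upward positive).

R_X = 68.63 kN

Choose R_Y as the redundant. The primary structure is the cantilever fixed at X.
Deflection at Y on the released cantilever, summing each load's contribution:
  point load 72.7 at a = 2.8: Pa²(3L − a)/(6EI) = 3724/EI
Tip deflection under a unit load at Y: L³/(3EI) = 914.7/EI.
The prop prevents deflection at Y: R_Y = δ_0/δ_{YY} = 3724/914.7 = 4.071 kN.
Vertical equilibrium: R_X = ΣP − R_Y = 72.7 − 4.071 = 68.63 kN.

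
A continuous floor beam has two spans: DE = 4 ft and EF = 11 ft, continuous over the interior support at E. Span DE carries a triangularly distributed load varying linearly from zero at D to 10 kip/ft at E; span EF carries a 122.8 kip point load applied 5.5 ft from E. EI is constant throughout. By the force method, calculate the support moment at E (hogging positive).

Release continuity at E by inserting a hinge; the redundant is the internal moment M_E. The primary structure is two simply-supported spans DE and EF.
Discontinuity in slope at E on the released structure — sum the simple-span end rotations:
  span DE: triangular load, peak 10: w₀L³/(45EI) = 14.22/EI
  span EF: point load 122.8 at a = 5.5: Pab(L + b)/(6LEI) = 928.7/EI
  relative rotation θ_0 = (14.22 + 928.7)/EI = 942.9/EI
A unit hogging moment at E produces rotation L₁/(3EI) + L₂/(3EI) = 5/EI.
Slope continuity at E: θ_0 = M_E·5/EI, so M_E = 942.9/5 = 188.6 kip·ft (hogging).

M_E = 188.6 kip·ft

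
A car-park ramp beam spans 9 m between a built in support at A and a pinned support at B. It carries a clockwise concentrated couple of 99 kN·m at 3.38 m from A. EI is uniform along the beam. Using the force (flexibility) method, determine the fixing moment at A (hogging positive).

Remove the prop at B; the released (primary) structure is a cantilever built in at A.
Free-end deflection of the primary structure under the applied loading (downward +):
  clockwise couple 99 at a = 3.38: M₀a(2L − a)/(2EI) = 2446/EI
Flexibility coefficient — unit upward force at B: δ_{BB} = L³/(3EI) = 243/EI.
Compatibility at B: δ_0 − R_B·δ_{BB} = 0, so R_B = 2446/243 = 10.07 kN.
Moment equilibrium about A: M_A = Σ(load moments about A) − R_B·L = 99 − 10.07×9 = 8.405 kN·m.

M_A = 8.405 kN·m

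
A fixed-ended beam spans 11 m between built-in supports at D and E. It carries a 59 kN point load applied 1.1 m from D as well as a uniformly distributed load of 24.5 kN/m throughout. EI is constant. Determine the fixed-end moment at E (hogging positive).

M_E = 252.9 kN·m

Take the two fixed-end moments M_D, M_E as redundants; the released structure is the simple span DE.
On the primary (simply-supported) span, the end slopes from the loading are:
  at D: point load 59 at a = 1.1: Pab(L + b)/(6LEI) = 203.5/EI
  at E: point load 59 at a = 1.1: Pab(L + a)/(6LEI) = 117.8/EI
  at D: UDL 24.5: wL³/(24EI) = 1359/EI
  at E: UDL 24.5: wL³/(24EI) = 1359/EI
  θ_D0 = 1562/EI,  θ_E0 = 1477/EI
Flexibility coefficients: a unit moment at one end gives L/(3EI) there and L/(6EI) at the far end, so f₁₁ = f₂₂ = 3.667/EI and f₁₂ = f₂₁ = 1.833/EI.
Compatibility — zero rotation at each built-in end:
  3.667 M_D + 1.833 M_E = 1562
  1.833 M_D + 3.667 M_E = 1477
Solving the pair gives M_D = 299.6 kN·m and M_E = 252.9 kN·m (hogging).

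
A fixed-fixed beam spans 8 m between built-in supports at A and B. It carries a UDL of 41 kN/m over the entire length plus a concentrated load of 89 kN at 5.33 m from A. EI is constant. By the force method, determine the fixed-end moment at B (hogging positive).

M_B = 324.1 kN·m

Take the two fixed-end moments M_A, M_B as redundants; the released structure is the simple span AB.
On the primary (simply-supported) span, the end slopes from the loading are:
  at A: UDL 41: wL³/(24EI) = 874.7/EI
  at B: UDL 41: wL³/(24EI) = 874.7/EI
  at A: point load 89 at a = 5.33: Pab(L + b)/(6LEI) = 281.5/EI
  at B: point load 89 at a = 5.33: Pab(L + a)/(6LEI) = 351.7/EI
  θ_A0 = 1156/EI,  θ_B0 = 1226/EI
Flexibility coefficients: a unit moment at one end gives L/(3EI) there and L/(6EI) at the far end, so f₁₁ = f₂₂ = 2.667/EI and f₁₂ = f₂₁ = 1.333/EI.
Compatibility — zero rotation at each built-in end:
  2.667 M_A + 1.333 M_B = 1156
  1.333 M_A + 2.667 M_B = 1226
Solving the pair gives M_A = 271.5 kN·m and M_B = 324.1 kN·m (hogging).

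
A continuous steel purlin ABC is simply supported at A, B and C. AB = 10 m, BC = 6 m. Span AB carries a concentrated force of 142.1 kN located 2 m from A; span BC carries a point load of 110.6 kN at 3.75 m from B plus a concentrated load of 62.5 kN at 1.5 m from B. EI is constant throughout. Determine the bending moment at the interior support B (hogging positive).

Release continuity at B by inserting a hinge; the redundant is the internal moment M_B. The primary structure is two simply-supported spans AB and BC.
Discontinuity in slope at B on the released structure — sum the simple-span end rotations:
  span AB: point load 142.1 at a = 2: Pab(L + a)/(6LEI) = 454.7/EI
  span BC: point load 110.6 at a = 3.75: Pab(L + b)/(6LEI) = 213.9/EI
  span BC: point load 62.5 at a = 1.5: Pab(L + b)/(6LEI) = 123/EI
  relative rotation θ_0 = (454.7 + 336.9)/EI = 791.6/EI
A unit hogging moment at B produces rotation L₁/(3EI) + L₂/(3EI) = 5.333/EI.
Compatibility: M_B·(L₁+L₂)/(3EI) = θ_0, giving M_B = 148.4 kN·m (hogging).

M_B = 148.4 kN·m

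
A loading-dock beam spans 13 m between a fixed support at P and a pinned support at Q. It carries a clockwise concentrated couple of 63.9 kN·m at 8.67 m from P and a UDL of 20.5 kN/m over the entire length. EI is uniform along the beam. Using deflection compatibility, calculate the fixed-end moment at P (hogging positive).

M_P = 411.7 kN·m

Release the roller at Q. Primary structure: cantilever fixed at P.
Deflection at Q on the released cantilever, summing each load's contribution:
  clockwise couple 63.9 at a = 8.67: M₀a(2L − a)/(2EI) = 4801/EI
  UDL 20.5: wL⁴/(8EI) = 73188/EI
  δ_0 = 77988/EI
Tip deflection under a unit load at Q: L³/(3EI) = 732.3/EI.
The prop prevents deflection at Q: R_Q = δ_0/δ_{QQ} = 77988/732.3 = 106.5 kN.
Moment equilibrium about P: M_P = Σ(load moments about P) − R_Q·L = 1796 − 106.5×13 = 411.7 kN·m.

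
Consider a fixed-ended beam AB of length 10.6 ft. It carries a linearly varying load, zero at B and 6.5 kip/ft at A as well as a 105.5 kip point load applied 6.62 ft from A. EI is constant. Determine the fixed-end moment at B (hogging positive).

Take the two fixed-end moments M_A, M_B as redundants; the released structure is the simple span AB.
On the primary (simply-supported) span, the end slopes from the loading are:
  at A: triangular load, peak 6.5: w₀L³/(45EI) = 172/EI
  at B: triangular load, peak 6.5: 7w₀L³/(360EI) = 150.5/EI
  at A: point load 105.5 at a = 6.62: Pab(L + b)/(6LEI) = 637.2/EI
  at B: point load 105.5 at a = 6.62: Pab(L + a)/(6LEI) = 752.6/EI
  θ_A0 = 809.3/EI,  θ_B0 = 903.1/EI
Flexibility coefficients: a unit moment at one end gives L/(3EI) there and L/(6EI) at the far end, so f₁₁ = f₂₂ = 3.533/EI and f₁₂ = f₂₁ = 1.767/EI.
Compatibility — zero rotation at each built-in end:
  3.533 M_A + 1.767 M_B = 809.3
  1.767 M_A + 3.533 M_B = 903.1
Solving the pair gives M_A = 135 kip·ft and M_B = 188.1 kip·ft (hogging).

M_B = 188.1 kip·ft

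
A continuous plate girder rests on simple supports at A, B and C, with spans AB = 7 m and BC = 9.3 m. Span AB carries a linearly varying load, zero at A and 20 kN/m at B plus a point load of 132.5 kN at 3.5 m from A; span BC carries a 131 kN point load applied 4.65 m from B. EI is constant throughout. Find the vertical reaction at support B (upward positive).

R_B = 236.8 kN

Take M_B as the redundant. Released structure: two simple spans AB and BC with a hinge at B.
Discontinuity in slope at B on the released structure — sum the simple-span end rotations:
  span AB: triangular load, peak 20: w₀L³/(45EI) = 152.4/EI
  span AB: point load 132.5 at a = 3.5: Pab(L + a)/(6LEI) = 405.8/EI
  span BC: point load 131 at a = 4.65: Pab(L + b)/(6LEI) = 708.1/EI
  relative rotation θ_0 = (558.2 + 708.1)/EI = 1266/EI
A unit hogging moment at B produces rotation L₁/(3EI) + L₂/(3EI) = 5.433/EI.
Compatibility: M_B·(L₁+L₂)/(3EI) = θ_0, giving M_B = 233.1 kN·m (hogging).
Span AB, ΣM about A with M_B applied at B: R_B^{AB}·7 = 790.4 + 233.1, so R_B^{AB} = 146.2 kN and R_A = 202.5 − 146.2 = 56.29 kN.
Span BC, ΣM about C: R_B^{BC}·9.3 = 609.1 + 233.1, so R_B^{BC} = 90.56 kN and R_C = 131 − 90.56 = 40.44 kN.
R_B = 146.2 + 90.56 = 236.8 kN.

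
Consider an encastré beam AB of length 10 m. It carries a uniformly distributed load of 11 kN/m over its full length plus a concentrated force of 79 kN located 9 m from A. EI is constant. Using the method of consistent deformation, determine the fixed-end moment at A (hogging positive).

M_A = 98.78 kN·m

Release both end moments; the primary structure is a simply-supported span AB with redundants M_A and M_B.
End rotations of the released simple span under the applied load (×1/EI):
  at A: UDL 11: wL³/(24EI) = 458.3/EI
  at B: UDL 11: wL³/(24EI) = 458.3/EI
  at A: point load 79 at a = 9: Pab(L + b)/(6LEI) = 130.3/EI
  at B: point load 79 at a = 9: Pab(L + a)/(6LEI) = 225.2/EI
  θ_A0 = 588.7/EI,  θ_B0 = 683.5/EI
Flexibility coefficients: a unit moment at one end gives L/(3EI) there and L/(6EI) at the far end, so f₁₁ = f₂₂ = 3.333/EI and f₁₂ = f₂₁ = 1.667/EI.
Compatibility — zero rotation at each built-in end:
  3.333 M_A + 1.667 M_B = 588.7
  1.667 M_A + 3.333 M_B = 683.5
Solving the pair gives M_A = 98.78 kN·m and M_B = 155.7 kN·m (hogging).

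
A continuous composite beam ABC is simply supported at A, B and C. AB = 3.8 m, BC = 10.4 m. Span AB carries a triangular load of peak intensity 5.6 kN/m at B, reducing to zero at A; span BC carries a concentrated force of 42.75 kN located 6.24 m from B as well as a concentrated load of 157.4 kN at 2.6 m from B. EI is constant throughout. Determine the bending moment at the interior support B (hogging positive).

Insert a hinge at B; M_B is the redundant, and each span becomes simply supported.
Rotations at B on the released spans (each span's end-slope, ×1/EI):
  span AB: triangular load, peak 5.6: w₀L³/(45EI) = 6.829/EI
  span BC: point load 42.75 at a = 6.24: Pab(L + b)/(6LEI) = 258.9/EI
  span BC: point load 157.4 at a = 2.6: Pab(L + b)/(6LEI) = 931/EI
  relative rotation θ_0 = (6.829 + 1190)/EI = 1197/EI
A unit hogging moment at B produces rotation L₁/(3EI) + L₂/(3EI) = 4.733/EI.
Slope continuity at B: θ_0 = M_B·4.733/EI, so M_B = 1197/4.733 = 252.8 kN·m (hogging).

M_B = 252.8 kN·m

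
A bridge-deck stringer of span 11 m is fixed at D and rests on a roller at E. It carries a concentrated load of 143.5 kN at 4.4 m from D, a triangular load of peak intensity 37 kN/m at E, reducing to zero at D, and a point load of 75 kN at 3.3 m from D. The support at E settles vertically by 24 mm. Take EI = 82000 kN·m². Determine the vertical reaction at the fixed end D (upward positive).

Release the roller at E. Primary structure: cantilever fixed at D.
Deflection at E on the released cantilever, summing each load's contribution:
  point load 143.5 at a = 4.4: Pa²(3L − a)/(6EI) = 13243/EI
  triangular load, peak 37 at the free end: 11w₀L⁴/(120EI) = 49657/EI
  point load 75 at a = 3.3: Pa²(3L − a)/(6EI) = 4043/EI
  δ_0 = 66943/EI
Flexibility coefficient — unit upward force at E: δ_{EE} = L³/(3EI) = 443.7/EI.
With EI = 82000 kN·m²: δ_0 = 0.81638 m and δ_{EE} = 0.005411 m/kN.
Compatibility — the beam at E must follow the support down by 0.024 m: δ_0 − R_E·δ_{EE} = 0.024, so R_E = (0.81638 − 0.024)/0.005411 = 146.4 kN.
Vertical equilibrium: R_D = ΣP − R_E = 422 − 146.4 = 275.6 kN.

R_D = 275.6 kN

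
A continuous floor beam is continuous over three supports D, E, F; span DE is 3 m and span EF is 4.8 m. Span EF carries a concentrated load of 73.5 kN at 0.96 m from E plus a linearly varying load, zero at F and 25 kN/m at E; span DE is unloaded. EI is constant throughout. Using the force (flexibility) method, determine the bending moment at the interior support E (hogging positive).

M_E = 54.89 kN·m

Take M_E as the redundant. Released structure: two simple spans DE and EF with a hinge at E.
Discontinuity in slope at E on the released structure — sum the simple-span end rotations:
  span EF: point load 73.5 at a = 0.96: Pab(L + b)/(6LEI) = 81.29/EI
  span EF: triangular load, peak 25: w₀L³/(45EI) = 61.44/EI
  relative rotation θ_0 = (0 + 142.7)/EI = 142.7/EI
A unit hogging moment at E produces rotation L₁/(3EI) + L₂/(3EI) = 2.6/EI.
Slope continuity at E: θ_0 = M_E·2.6/EI, so M_E = 142.7/2.6 = 54.89 kN·m (hogging).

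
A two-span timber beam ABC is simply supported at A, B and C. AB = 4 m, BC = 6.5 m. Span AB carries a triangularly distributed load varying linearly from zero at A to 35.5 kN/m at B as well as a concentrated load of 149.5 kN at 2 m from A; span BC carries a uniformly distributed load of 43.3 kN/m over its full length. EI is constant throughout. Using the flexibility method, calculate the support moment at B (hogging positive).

M_B = 198.7 kN·m

Insert a hinge at B; M_B is the redundant, and each span becomes simply supported.
Rotations at B on the released spans (each span's end-slope, ×1/EI):
  span AB: triangular load, peak 35.5: w₀L³/(45EI) = 50.49/EI
  span AB: point load 149.5 at a = 2: Pab(L + a)/(6LEI) = 149.5/EI
  span BC: UDL 43.3: wL³/(24EI) = 495.5/EI
  relative rotation θ_0 = (200 + 495.5)/EI = 695.5/EI
A unit hogging moment at B produces rotation L₁/(3EI) + L₂/(3EI) = 3.5/EI.
Compatibility: M_B·(L₁+L₂)/(3EI) = θ_0, giving M_B = 198.7 kN·m (hogging).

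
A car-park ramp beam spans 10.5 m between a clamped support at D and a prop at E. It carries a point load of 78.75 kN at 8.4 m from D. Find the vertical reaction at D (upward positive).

R_D = 23.31 kN

Take the reaction at E as the redundant and release it; the primary structure is a cantilever fixed at D.
Deflection at E on the released cantilever, summing each load's contribution:
  point load 78.75 at a = 8.4: Pa²(3L − a)/(6EI) = 21393/EI
Flexibility coefficient — unit upward force at E: δ_{EE} = L³/(3EI) = 385.9/EI.
The prop prevents deflection at E: R_E = δ_0/δ_{EE} = 21393/385.9 = 55.44 kN.
Vertical equilibrium: R_D = ΣP − R_E = 78.75 − 55.44 = 23.31 kN.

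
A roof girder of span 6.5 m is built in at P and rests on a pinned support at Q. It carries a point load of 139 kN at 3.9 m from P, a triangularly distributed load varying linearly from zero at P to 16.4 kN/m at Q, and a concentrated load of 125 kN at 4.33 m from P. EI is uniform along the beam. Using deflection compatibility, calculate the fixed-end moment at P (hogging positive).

M_P = 312.7 kN·m

Choose R_Q as the redundant. The primary structure is the cantilever fixed at P.
Deflection at Q on the released cantilever, summing each load's contribution:
  point load 139 at a = 3.9: Pa²(3L − a)/(6EI) = 5497/EI
  triangular load, peak 16.4 at the free end: 11w₀L⁴/(120EI) = 2684/EI
  point load 125 at a = 4.33: Pa²(3L − a)/(6EI) = 5925/EI
  δ_0 = 14106/EI
Flexibility coefficient — unit upward force at Q: δ_{QQ} = L³/(3EI) = 91.54/EI.
The prop prevents deflection at Q: R_Q = δ_0/δ_{QQ} = 14106/91.54 = 154.1 kN.
Moment equilibrium about P: M_P = Σ(load moments about P) − R_Q·L = 1314 − 154.1×6.5 = 312.7 kN·m.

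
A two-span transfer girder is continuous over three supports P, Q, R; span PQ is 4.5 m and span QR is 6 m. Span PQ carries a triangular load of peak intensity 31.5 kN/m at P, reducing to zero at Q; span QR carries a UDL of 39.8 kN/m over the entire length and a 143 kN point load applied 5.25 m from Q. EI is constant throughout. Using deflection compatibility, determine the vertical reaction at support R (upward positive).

R_R = 219.8 kN

Insert a hinge at Q; M_Q is the redundant, and each span becomes simply supported.
Rotations at Q on the released spans (each span's end-slope, ×1/EI):
  span PQ: triangular load, peak 31.5: 7w₀L³/(360EI) = 55.81/EI
  span QR: UDL 39.8: wL³/(24EI) = 358.2/EI
  span QR: point load 143 at a = 5.25: Pab(L + b)/(6LEI) = 105.6/EI
  relative rotation θ_0 = (55.81 + 463.8)/EI = 519.6/EI
A unit hogging moment at Q produces rotation L₁/(3EI) + L₂/(3EI) = 3.5/EI.
Slope continuity at Q: θ_0 = M_Q·3.5/EI, so M_Q = 519.6/3.5 = 148.5 kN·m (hogging).
Span QR, ΣM about R: R_Q^{QR}·6 = 823.6 + 148.5, so R_Q^{QR} = 162 kN and R_R = 381.8 − 162 = 219.8 kN.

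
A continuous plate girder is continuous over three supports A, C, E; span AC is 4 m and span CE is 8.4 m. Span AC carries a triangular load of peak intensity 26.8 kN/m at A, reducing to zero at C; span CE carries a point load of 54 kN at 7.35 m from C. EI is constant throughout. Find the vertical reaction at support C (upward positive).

Release continuity at C by inserting a hinge; the redundant is the internal moment M_C. The primary structure is two simply-supported spans AC and CE.
Rotations at C on the released spans (each span's end-slope, ×1/EI):
  span AC: triangular load, peak 26.8: 7w₀L³/(360EI) = 33.35/EI
  span CE: point load 54 at a = 7.35: Pab(L + b)/(6LEI) = 78.14/EI
  relative rotation θ_0 = (33.35 + 78.14)/EI = 111.5/EI
A unit hogging moment at C produces rotation L₁/(3EI) + L₂/(3EI) = 4.133/EI.
Compatibility: M_C·(L₁+L₂)/(3EI) = θ_0, giving M_C = 26.97 kN·m (hogging).
Span AC, ΣM about A with M_C applied at C: R_C^{AC}·4 = 71.47 + 26.97, so R_C^{AC} = 24.61 kN and R_A = 53.6 − 24.61 = 28.99 kN.
Span CE, ΣM about E: R_C^{CE}·8.4 = 56.7 + 26.97, so R_C^{CE} = 9.961 kN and R_E = 54 − 9.961 = 44.04 kN.
R_C = 24.61 + 9.961 = 34.57 kN.

R_C = 34.57 kN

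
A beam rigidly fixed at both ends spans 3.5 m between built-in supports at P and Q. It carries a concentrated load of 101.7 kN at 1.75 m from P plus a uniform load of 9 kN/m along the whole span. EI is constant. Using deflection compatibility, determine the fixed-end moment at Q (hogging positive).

Release both end moments; the primary structure is a simply-supported span PQ with redundants M_P and M_Q.
End rotations of the released simple span under the applied load (×1/EI):
  at P: point load 101.7 at a = 1.75: Pab(L + b)/(6LEI) = 77.86/EI
  at Q: point load 101.7 at a = 1.75: Pab(L + a)/(6LEI) = 77.86/EI
  at P: UDL 9: wL³/(24EI) = 16.08/EI
  at Q: UDL 9: wL³/(24EI) = 16.08/EI
  θ_P0 = 93.94/EI,  θ_Q0 = 93.94/EI
Flexibility coefficients: a unit moment at one end gives L/(3EI) there and L/(6EI) at the far end, so f₁₁ = f₂₂ = 1.167/EI and f₁₂ = f₂₁ = 0.5833/EI.
Compatibility — zero rotation at each built-in end:
  1.167 M_P + 0.5833 M_Q = 93.94
  0.5833 M_P + 1.167 M_Q = 93.94
Solving the pair gives M_P = 53.68 kN·m and M_Q = 53.68 kN·m (hogging).

M_Q = 53.68 kN·m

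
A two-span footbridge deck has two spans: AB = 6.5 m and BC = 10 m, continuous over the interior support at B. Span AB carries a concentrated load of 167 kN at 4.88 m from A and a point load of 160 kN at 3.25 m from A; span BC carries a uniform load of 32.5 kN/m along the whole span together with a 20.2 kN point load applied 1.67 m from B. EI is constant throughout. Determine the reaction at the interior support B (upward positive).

Release continuity at B by inserting a hinge; the redundant is the internal moment M_B. The primary structure is two simply-supported spans AB and BC.
End slopes at the hinge B, treating each span as simply supported:
  span AB: point load 167 at a = 4.88: Pab(L + a)/(6LEI) = 385.2/EI
  span AB: point load 160 at a = 3.25: Pab(L + a)/(6LEI) = 422.5/EI
  span BC: UDL 32.5: wL³/(24EI) = 1354/EI
  span BC: point load 20.2 at a = 1.67: Pab(L + b)/(6LEI) = 85.85/EI
  relative rotation θ_0 = (807.7 + 1440)/EI = 2248/EI
A unit hogging moment at B produces rotation L₁/(3EI) + L₂/(3EI) = 5.5/EI.
Compatibility: M_B·(L₁+L₂)/(3EI) = θ_0, giving M_B = 408.7 kN·m (hogging).
Span AB, ΣM about A with M_B applied at B: R_B^{AB}·6.5 = 1335 + 408.7, so R_B^{AB} = 268.3 kN and R_A = 327 − 268.3 = 58.75 kN.
Span BC, ΣM about C: R_B^{BC}·10 = 1793 + 408.7, so R_B^{BC} = 220.2 kN and R_C = 345.2 − 220.2 = 125 kN.
R_B = 268.3 + 220.2 = 488.4 kN.

R_B = 488.4 kN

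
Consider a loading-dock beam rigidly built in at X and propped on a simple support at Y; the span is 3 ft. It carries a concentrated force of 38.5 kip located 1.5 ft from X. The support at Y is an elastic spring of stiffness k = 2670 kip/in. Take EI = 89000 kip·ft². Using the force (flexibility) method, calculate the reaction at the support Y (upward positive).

Choose R_Y as the redundant. The primary structure is the cantilever fixed at X.
Deflection at Y on the released cantilever, summing each load's contribution:
  point load 38.5 at a = 1.5: Pa²(3L − a)/(6EI) = 108.3/EI
Tip deflection under a unit load at Y: L³/(3EI) = 9/EI.
With EI = 89000 kip·ft²: δ_0 = 0.001217 ft and δ_{YY} = 0.000101 ft/kip.
Compatibility — the spring shortens by R_Y/k under the reaction it provides: δ_0 − R_Y·δ_{YY} = R_Y/k. With 1/k = 1/(2670×12) ft/kip = 0.000031 ft/kip, R_Y = δ_0 / (δ_{YY} + 1/k) = 0.001217 / (0.000101 + 0.000031) = 9.194 kip.

R_Y = 9.194 kip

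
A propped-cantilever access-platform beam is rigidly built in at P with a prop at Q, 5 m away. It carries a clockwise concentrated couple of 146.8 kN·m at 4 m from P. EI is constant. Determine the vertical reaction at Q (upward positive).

Take the reaction at Q as the redundant and release it; the primary structure is a cantilever fixed at P.
Primary-structure tip deflection at Q by superposition:
  clockwise couple 146.8 at a = 4: M₀a(2L − a)/(2EI) = 1762/EI
Tip deflection under a unit load at Q: L³/(3EI) = 41.67/EI.
Compatibility at Q: δ_0 − R_Q·δ_{QQ} = 0, so R_Q = 1762/41.67 = 42.28 kN.

R_Q = 42.28 kN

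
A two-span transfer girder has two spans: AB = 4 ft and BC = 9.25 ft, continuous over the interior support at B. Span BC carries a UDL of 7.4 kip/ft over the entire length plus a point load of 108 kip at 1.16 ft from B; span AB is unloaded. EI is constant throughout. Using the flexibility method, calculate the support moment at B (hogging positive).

Release continuity at B by inserting a hinge; the redundant is the internal moment M_B. The primary structure is two simply-supported spans AB and BC.
End slopes at the hinge B, treating each span as simply supported:
  span BC: UDL 7.4: wL³/(24EI) = 244/EI
  span BC: point load 108 at a = 1.16: Pab(L + b)/(6LEI) = 316.7/EI
  relative rotation θ_0 = (0 + 560.7)/EI = 560.7/EI
A unit hogging moment at B produces rotation L₁/(3EI) + L₂/(3EI) = 4.417/EI.
Compatibility: M_B·(L₁+L₂)/(3EI) = θ_0, giving M_B = 126.9 kip·ft (hogging).

M_B = 126.9 kip·ft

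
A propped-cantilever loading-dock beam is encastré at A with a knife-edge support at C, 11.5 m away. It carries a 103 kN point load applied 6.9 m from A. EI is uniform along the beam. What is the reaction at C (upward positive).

R_C = 44.5 kN

Release the roller at C. Primary structure: cantilever fixed at A.
Free-end deflection of the primary structure under the applied loading (downward +):
  point load 103 at a = 6.9: Pa²(3L − a)/(6EI) = 22558/EI
Flexibility coefficient — unit upward force at C: δ_{CC} = L³/(3EI) = 507/EI.
The prop prevents deflection at C: R_C = δ_0/δ_{CC} = 22558/507 = 44.5 kN.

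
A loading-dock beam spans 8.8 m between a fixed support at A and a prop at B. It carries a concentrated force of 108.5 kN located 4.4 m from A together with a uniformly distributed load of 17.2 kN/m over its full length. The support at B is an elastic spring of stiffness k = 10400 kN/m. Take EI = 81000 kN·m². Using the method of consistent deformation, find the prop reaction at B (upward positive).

R_B = 87.66 kN

Take the reaction at B as the redundant and release it; the primary structure is a cantilever fixed at A.
Deflection at B on the released cantilever, summing each load's contribution:
  point load 108.5 at a = 4.4: Pa²(3L − a)/(6EI) = 7702/EI
  UDL 17.2: wL⁴/(8EI) = 12893/EI
  δ_0 = 20596/EI
Flexibility coefficient — unit upward force at B: δ_{BB} = L³/(3EI) = 227.2/EI.
With EI = 81000 kN·m²: δ_0 = 0.25427 m and δ_{BB} = 0.002804 m/kN.
Compatibility — the spring shortens by R_B/k under the reaction it provides: δ_0 − R_B·δ_{BB} = R_B/k. With 1/k = 0.000096 m/kN, R_B = δ_0 / (δ_{BB} + 1/k) = 0.25427 / (0.002804 + 0.000096) = 87.66 kN.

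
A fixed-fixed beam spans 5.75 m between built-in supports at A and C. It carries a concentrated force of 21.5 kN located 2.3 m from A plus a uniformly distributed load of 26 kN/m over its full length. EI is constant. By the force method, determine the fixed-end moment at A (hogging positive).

Take the two fixed-end moments M_A, M_C as redundants; the released structure is the simple span AC.
End rotations of the released simple span under the applied load (×1/EI):
  at A: point load 21.5 at a = 2.3: Pab(L + b)/(6LEI) = 45.49/EI
  at C: point load 21.5 at a = 2.3: Pab(L + a)/(6LEI) = 39.81/EI
  at A: UDL 26: wL³/(24EI) = 206/EI
  at C: UDL 26: wL³/(24EI) = 206/EI
  θ_A0 = 251.4/EI,  θ_C0 = 245.8/EI
Flexibility coefficients: a unit moment at one end gives L/(3EI) there and L/(6EI) at the far end, so f₁₁ = f₂₂ = 1.917/EI and f₁₂ = f₂₁ = 0.9583/EI.
Compatibility — zero rotation at each built-in end:
  1.917 M_A + 0.9583 M_C = 251.4
  0.9583 M_A + 1.917 M_C = 245.8
Solving the pair gives M_A = 89.44 kN·m and M_C = 83.5 kN·m (hogging).

M_A = 89.44 kN·m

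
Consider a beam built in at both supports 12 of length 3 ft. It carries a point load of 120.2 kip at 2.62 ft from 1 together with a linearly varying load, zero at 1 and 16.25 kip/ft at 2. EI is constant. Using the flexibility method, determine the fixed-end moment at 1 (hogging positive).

Release both end moments; the primary structure is a simply-supported span 12 with redundants M_1 and M_2.
Simple-span end rotations at 1 and 2 under the given loads:
  at 1: point load 120.2 at a = 2.62: Pab(L + b)/(6LEI) = 22.47/EI
  at 2: point load 120.2 at a = 2.62: Pab(L + a)/(6LEI) = 37.36/EI
  at 1: triangular load, peak 16.25: 7w₀L³/(360EI) = 8.531/EI
  at 2: triangular load, peak 16.25: w₀L³/(45EI) = 9.75/EI
  θ_10 = 31/EI,  θ_20 = 47.11/EI
Flexibility coefficients: a unit moment at one end gives L/(3EI) there and L/(6EI) at the far end, so f₁₁ = f₂₂ = 1/EI and f₁₂ = f₂₁ = 0.5/EI.
Compatibility — zero rotation at each built-in end:
  1 M_1 + 0.5 M_2 = 31
  0.5 M_1 + 1 M_2 = 47.11
Solving the pair gives M_1 = 9.928 kip·ft and M_2 = 42.15 kip·ft (hogging).

M_1 = 9.928 kip·ft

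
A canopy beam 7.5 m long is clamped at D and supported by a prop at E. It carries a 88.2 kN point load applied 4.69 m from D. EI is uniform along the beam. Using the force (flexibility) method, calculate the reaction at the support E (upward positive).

Remove the prop at E; the released (primary) structure is a cantilever built in at D.
Deflection at E on the released cantilever, summing each load's contribution:
  point load 88.2 at a = 4.69: Pa²(3L − a)/(6EI) = 5759/EI
Flexibility coefficient — unit upward force at E: δ_{EE} = L³/(3EI) = 140.6/EI.
The prop prevents deflection at E: R_E = δ_0/δ_{EE} = 5759/140.6 = 40.95 kN.

R_E = 40.95 kN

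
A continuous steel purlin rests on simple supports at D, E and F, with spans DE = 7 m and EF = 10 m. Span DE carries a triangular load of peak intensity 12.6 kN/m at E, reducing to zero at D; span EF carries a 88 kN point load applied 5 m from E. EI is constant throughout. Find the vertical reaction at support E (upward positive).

Insert a hinge at E; M_E is the redundant, and each span becomes simply supported.
End slopes at the hinge E, treating each span as simply supported:
  span DE: triangular load, peak 12.6: w₀L³/(45EI) = 96.04/EI
  span EF: point load 88 at a = 5: Pab(L + b)/(6LEI) = 550/EI
  relative rotation θ_0 = (96.04 + 550)/EI = 646/EI
A unit hogging moment at E produces rotation L₁/(3EI) + L₂/(3EI) = 5.667/EI.
Slope continuity at E: θ_0 = M_E·5.667/EI, so M_E = 646/5.667 = 114 kN·m (hogging).
Span DE, ΣM about D with M_E applied at E: R_E^{DE}·7 = 205.8 + 114, so R_E^{DE} = 45.69 kN and R_D = 44.1 − 45.69 = -1.587 kN.
Span EF, ΣM about F: R_E^{EF}·10 = 440 + 114, so R_E^{EF} = 55.4 kN and R_F = 88 − 55.4 = 32.6 kN.
R_E = 45.69 + 55.4 = 101.1 kN.

R_E = 101.1 kN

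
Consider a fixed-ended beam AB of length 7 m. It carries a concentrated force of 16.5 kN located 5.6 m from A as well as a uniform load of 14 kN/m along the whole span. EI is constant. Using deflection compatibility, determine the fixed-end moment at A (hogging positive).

Release both end moments; the primary structure is a simply-supported span AB with redundants M_A and M_B.
Simple-span end rotations at A and B under the given loads:
  at A: point load 16.5 at a = 5.6: Pab(L + b)/(6LEI) = 25.87/EI
  at B: point load 16.5 at a = 5.6: Pab(L + a)/(6LEI) = 38.81/EI
  at A: UDL 14: wL³/(24EI) = 200.1/EI
  at B: UDL 14: wL³/(24EI) = 200.1/EI
  θ_A0 = 226/EI,  θ_B0 = 238.9/EI
Flexibility coefficients: a unit moment at one end gives L/(3EI) there and L/(6EI) at the far end, so f₁₁ = f₂₂ = 2.333/EI and f₁₂ = f₂₁ = 1.167/EI.
Compatibility — zero rotation at each built-in end:
  2.333 M_A + 1.167 M_B = 226
  1.167 M_A + 2.333 M_B = 238.9
Solving the pair gives M_A = 60.86 kN·m and M_B = 71.95 kN·m (hogging).

M_A = 60.86 kN·m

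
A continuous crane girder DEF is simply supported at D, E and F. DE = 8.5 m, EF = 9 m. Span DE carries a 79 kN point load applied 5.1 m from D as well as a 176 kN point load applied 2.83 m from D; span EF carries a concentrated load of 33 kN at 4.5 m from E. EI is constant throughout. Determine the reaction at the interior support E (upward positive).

R_E = 168 kN

Take M_E as the redundant. Released structure: two simple spans DE and EF with a hinge at E.
Rotations at E on the released spans (each span's end-slope, ×1/EI):
  span DE: point load 79 at a = 5.1: Pab(L + a)/(6LEI) = 365.3/EI
  span DE: point load 176 at a = 2.83: Pab(L + a)/(6LEI) = 627.4/EI
  span EF: point load 33 at a = 4.5: Pab(L + b)/(6LEI) = 167.1/EI
  relative rotation θ_0 = (992.7 + 167.1)/EI = 1160/EI
A unit hogging moment at E produces rotation L₁/(3EI) + L₂/(3EI) = 5.833/EI.
Slope continuity at E: θ_0 = M_E·5.833/EI, so M_E = 1160/5.833 = 198.8 kN·m (hogging).
Span DE, ΣM about D with M_E applied at E: R_E^{DE}·8.5 = 901 + 198.8, so R_E^{DE} = 129.4 kN and R_D = 255 − 129.4 = 125.6 kN.
Span EF, ΣM about F: R_E^{EF}·9 = 148.5 + 198.8, so R_E^{EF} = 38.59 kN and R_F = 33 − 38.59 = -5.591 kN.
R_E = 129.4 + 38.59 = 168 kN.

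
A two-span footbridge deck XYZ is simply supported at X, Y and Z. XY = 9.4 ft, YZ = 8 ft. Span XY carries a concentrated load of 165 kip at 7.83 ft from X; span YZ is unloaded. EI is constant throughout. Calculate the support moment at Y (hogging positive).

M_Y = 106.8 kip·ft

Release continuity at Y by inserting a hinge; the redundant is the internal moment M_Y. The primary structure is two simply-supported spans XY and YZ.
End slopes at the hinge Y, treating each span as simply supported:
  span XY: point load 165 at a = 7.83: Pab(L + a)/(6LEI) = 619.7/EI
  relative rotation θ_0 = (619.7 + 0)/EI = 619.7/EI
A unit hogging moment at Y produces rotation L₁/(3EI) + L₂/(3EI) = 5.8/EI.
Compatibility: M_Y·(L₁+L₂)/(3EI) = θ_0, giving M_Y = 106.8 kip·ft (hogging).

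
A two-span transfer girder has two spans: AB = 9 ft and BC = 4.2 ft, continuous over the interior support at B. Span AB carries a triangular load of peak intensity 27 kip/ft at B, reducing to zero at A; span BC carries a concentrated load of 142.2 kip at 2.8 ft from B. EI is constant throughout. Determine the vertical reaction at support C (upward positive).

Insert a hinge at B; M_B is the redundant, and each span becomes simply supported.
Rotations at B on the released spans (each span's end-slope, ×1/EI):
  span AB: triangular load, peak 27: w₀L³/(45EI) = 437.4/EI
  span BC: point load 142.2 at a = 2.8: Pab(L + b)/(6LEI) = 123.9/EI
  relative rotation θ_0 = (437.4 + 123.9)/EI = 561.3/EI
A unit hogging moment at B produces rotation L₁/(3EI) + L₂/(3EI) = 4.4/EI.
Compatibility: M_B·(L₁+L₂)/(3EI) = θ_0, giving M_B = 127.6 kip·ft (hogging).
Span BC, ΣM about C: R_B^{BC}·4.2 = 199.1 + 127.6, so R_B^{BC} = 77.77 kip and R_C = 142.2 − 77.77 = 64.43 kip.

R_C = 64.43 kip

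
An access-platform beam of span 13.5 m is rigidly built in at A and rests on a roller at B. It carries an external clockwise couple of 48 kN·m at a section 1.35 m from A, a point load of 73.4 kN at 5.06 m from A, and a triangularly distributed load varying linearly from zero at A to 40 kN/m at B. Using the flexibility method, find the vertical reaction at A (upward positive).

R_A = 180.4 kN

Remove the prop at B; the released (primary) structure is a cantilever built in at A.
Free-end deflection of the primary structure under the applied loading (downward +):
  clockwise couple 48 at a = 1.35: M₀a(2L − a)/(2EI) = 831.1/EI
  point load 73.4 at a = 5.06: Pa²(3L − a)/(6EI) = 11100/EI
  triangular load, peak 40 at the free end: 11w₀L⁴/(120EI) = 121789/EI
  δ_0 = 133720/EI
Flexibility coefficient — unit upward force at B: δ_{BB} = L³/(3EI) = 820.1/EI.
Compatibility at B: δ_0 − R_B·δ_{BB} = 0, so R_B = 133720/820.1 = 163 kN.
Vertical equilibrium: R_A = ΣP − R_B = 343.4 − 163 = 180.4 kN.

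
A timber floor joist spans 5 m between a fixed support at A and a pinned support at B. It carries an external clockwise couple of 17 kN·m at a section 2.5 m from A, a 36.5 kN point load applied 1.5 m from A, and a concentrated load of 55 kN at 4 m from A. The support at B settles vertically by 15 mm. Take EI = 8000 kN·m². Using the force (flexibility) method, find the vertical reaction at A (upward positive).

Release the roller at B. Primary structure: cantilever fixed at A.
Downward deflection at the released point B due to the loads:
  clockwise couple 17 at a = 2.5: M₀a(2L − a)/(2EI) = 159.4/EI
  point load 36.5 at a = 1.5: Pa²(3L − a)/(6EI) = 184.8/EI
  point load 55 at a = 4: Pa²(3L − a)/(6EI) = 1613/EI
  δ_0 = 1957/EI
Tip deflection under a unit load at B: L³/(3EI) = 41.67/EI.
With EI = 8000 kN·m²: δ_0 = 0.24469 m and δ_{BB} = 0.005208 m/kN.
Compatibility — the beam at B must follow the support down by 0.015 m: δ_0 − R_B·δ_{BB} = 0.015, so R_B = (0.24469 − 0.015)/0.005208 = 44.1 kN.
Vertical equilibrium: R_A = ΣP − R_B = 91.5 − 44.1 = 47.4 kN.

R_A = 47.4 kN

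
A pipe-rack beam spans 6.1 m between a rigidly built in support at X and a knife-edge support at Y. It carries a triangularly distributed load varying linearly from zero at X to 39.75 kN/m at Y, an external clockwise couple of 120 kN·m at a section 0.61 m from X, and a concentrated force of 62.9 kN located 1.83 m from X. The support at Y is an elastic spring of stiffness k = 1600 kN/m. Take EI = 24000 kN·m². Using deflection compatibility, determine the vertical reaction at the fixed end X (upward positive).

R_X = 117.4 kN

Remove the prop at Y; the released (primary) structure is a cantilever built in at X.
Free-end deflection of the primary structure under the applied loading (downward +):
  triangular load, peak 39.75 at the free end: 11w₀L⁴/(120EI) = 5045/EI
  clockwise couple 120 at a = 0.61: M₀a(2L − a)/(2EI) = 424.2/EI
  point load 62.9 at a = 1.83: Pa²(3L − a)/(6EI) = 578.2/EI
  δ_0 = 6047/EI
Tip deflection under a unit load at Y: L³/(3EI) = 75.66/EI.
With EI = 24000 kN·m²: δ_0 = 0.25198 m and δ_{YY} = 0.003153 m/kN.
Compatibility — the spring shortens by R_Y/k under the reaction it provides: δ_0 − R_Y·δ_{YY} = R_Y/k. With 1/k = 0.000625 m/kN, R_Y = δ_0 / (δ_{YY} + 1/k) = 0.25198 / (0.003153 + 0.000625) = 66.7 kN.
Vertical equilibrium: R_X = ΣP − R_Y = 184.1 − 66.7 = 117.4 kN.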